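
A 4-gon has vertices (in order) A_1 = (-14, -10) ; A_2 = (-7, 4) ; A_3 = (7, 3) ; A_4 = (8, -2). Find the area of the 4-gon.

160.5

A_1→A_2: (-14)(4) − (-7)(-10) = -126
A_2→A_3: (-7)(3) − (7)(4) = -49
A_3→A_4: (7)(-2) − (8)(3) = -38
A_4→A_1: (8)(-10) − (-14)(-2) = -108
Σ = -321
Area = |Σ|/2 = 160.5.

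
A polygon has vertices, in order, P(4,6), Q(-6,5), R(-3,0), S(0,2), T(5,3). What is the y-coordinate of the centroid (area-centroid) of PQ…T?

Apply the surveyor's formula. First the cross-terms c_i = x_i·y_{i+1} − x_{i+1}·y_i:
  56, 15, -6, -10, 18  ⇒  2A = 73, A = 36.5.
Then Σ (y_i + y_{i+1})·c_i = 791, so ȳ = 791 / (6·36.5) = 791/219.

791/219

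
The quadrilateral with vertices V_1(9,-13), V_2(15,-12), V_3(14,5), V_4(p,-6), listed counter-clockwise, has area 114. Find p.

4

Write out the shoelace sum; only the two edges meeting at V_4 involve p:
2·Area = [(14·(-6) − p·5) + (p·(-13) − 9·(-6))] + 330
       = -18·p + 300 = 228
⇒ p = 4.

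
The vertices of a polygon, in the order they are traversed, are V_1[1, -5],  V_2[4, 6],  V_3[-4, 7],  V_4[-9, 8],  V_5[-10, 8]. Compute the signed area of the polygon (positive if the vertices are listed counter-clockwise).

Apply the shoelace formula: 2A = Σ (x_i·y_{i+1} − x_{i+1}·y_i), indices taken mod 5.
V_1→V_2: (1)(6) − (4)(-5) = 26
V_2→V_3: (4)(7) − (-4)(6) = 52
V_3→V_4: (-4)(8) − (-9)(7) = 31
V_4→V_5: (-9)(8) − (-10)(8) = 8
V_5→V_1: (-10)(-5) − (1)(8) = 42
Σ = 159
Signed area = Σ/2 = 79.5 (positive ⇒ counter-clockwise traversal).

79.5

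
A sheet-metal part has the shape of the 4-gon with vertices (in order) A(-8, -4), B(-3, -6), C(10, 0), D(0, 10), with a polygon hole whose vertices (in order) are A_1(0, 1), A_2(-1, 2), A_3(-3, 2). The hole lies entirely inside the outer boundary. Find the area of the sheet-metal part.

Outer boundary:
Σ = (36) + (60) + (100) + (80) = 276
Area = |Σ|/2 = 138.
Hole:
Σ = (1) + (4) + (-3) = 2
Area = |Σ|/2 = 1.
Net area = 138 − 1 = 137.

137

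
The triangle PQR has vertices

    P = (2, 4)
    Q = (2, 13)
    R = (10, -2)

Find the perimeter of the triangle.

|PQ| = √((0)² + (9)²) = √81 = 9
|QR| = √((8)² + (-15)²) = √289 = 17
|RP| = √((-8)² + (6)²) = √100 = 10
Perimeter = 9 + 17 + 10 = 36.

36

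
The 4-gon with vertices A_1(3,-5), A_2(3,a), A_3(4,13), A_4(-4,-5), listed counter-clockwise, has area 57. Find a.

Write out the shoelace sum; only the two edges meeting at A_2 involve a:
2·Area = [(3·a − 3·(-5)) + (3·13 − 4·a)] + 67
       = -1·a + 121 = 114
⇒ a = 7.

7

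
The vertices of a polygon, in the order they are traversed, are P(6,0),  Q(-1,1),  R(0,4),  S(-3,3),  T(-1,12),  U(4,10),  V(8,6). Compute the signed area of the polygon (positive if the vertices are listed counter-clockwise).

Apply Gauss's area formula: 2A = Σ (x_i·y_{i+1} − x_{i+1}·y_i), indices taken mod 7.
Cross-terms: 6, -4, 12, -33, -58, -56, -36  ⇒  Σ = -169
Signed area = Σ/2 = -84.5 (negative ⇒ clockwise traversal).

-84.5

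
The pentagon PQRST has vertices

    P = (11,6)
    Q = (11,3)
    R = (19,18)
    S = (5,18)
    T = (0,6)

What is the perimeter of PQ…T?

58

|PQ| = √((0)² + (-3)²) = √9 = 3
|QR| = √((8)² + (15)²) = √289 = 17
|RS| = √((-14)² + (0)²) = √196 = 14
|ST| = √((-5)² + (-12)²) = √169 = 13
|TP| = √((11)² + (0)²) = √121 = 11
Perimeter = 3 + 17 + 14 + 13 + 11 = 58.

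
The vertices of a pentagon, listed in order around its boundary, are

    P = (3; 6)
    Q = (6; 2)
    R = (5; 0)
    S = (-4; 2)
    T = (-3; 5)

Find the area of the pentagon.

38.5

Apply Gauss's area formula: 2A = Σ (x_i·y_{i+1} − x_{i+1}·y_i), indices taken mod 5.
Σ = (-30) + (-10) + (10) + (-14) + (-33) = -77
Area = |Σ|/2 = 38.5.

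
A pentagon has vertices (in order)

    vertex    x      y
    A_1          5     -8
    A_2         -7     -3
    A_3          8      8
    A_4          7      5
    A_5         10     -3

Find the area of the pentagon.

127.5

Cross-terms: -71, -32, -16, -71, -65  ⇒  Σ = -255
Area = |Σ|/2 = 127.5.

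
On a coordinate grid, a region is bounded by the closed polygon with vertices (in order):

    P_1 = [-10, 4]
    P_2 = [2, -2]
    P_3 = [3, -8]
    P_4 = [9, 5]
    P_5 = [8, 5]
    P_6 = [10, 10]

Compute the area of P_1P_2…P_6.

132

Apply Gauss's area formula: 2A = Σ (x_i·y_{i+1} − x_{i+1}·y_i), indices taken mod 6.
Σ = (12) + (-10) + (87) + (5) + (30) + (140) = 264
Area = |Σ|/2 = 132.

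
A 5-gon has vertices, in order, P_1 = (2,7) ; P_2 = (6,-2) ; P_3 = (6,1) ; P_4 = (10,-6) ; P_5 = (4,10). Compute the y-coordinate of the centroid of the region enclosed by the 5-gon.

307/87

Apply Gauss's area formula. First the cross-terms c_i = x_i·y_{i+1} − x_{i+1}·y_i:
  -46, 18, -46, 124, 8  ⇒  2A = 58, A = 29.
Then Σ (y_i + y_{i+1})·c_i = 614, so ȳ = 614 / (6·29) = 307/87.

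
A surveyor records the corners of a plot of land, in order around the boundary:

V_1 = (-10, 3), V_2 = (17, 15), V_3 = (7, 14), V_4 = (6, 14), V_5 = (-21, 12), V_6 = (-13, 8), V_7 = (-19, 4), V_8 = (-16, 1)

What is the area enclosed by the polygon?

Cross-terms: -201, 133, 14, 366, -12, 100, 45, -38  ⇒  Σ = 407
Area = |Σ|/2 = 203.5.

203.5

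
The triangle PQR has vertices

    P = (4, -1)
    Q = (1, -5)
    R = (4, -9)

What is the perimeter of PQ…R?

18

|PQ| = √((-3)² + (-4)²) = √25 = 5
|QR| = √((3)² + (-4)²) = √25 = 5
|RP| = √((0)² + (8)²) = √64 = 8
Perimeter = 5 + 5 + 8 = 18.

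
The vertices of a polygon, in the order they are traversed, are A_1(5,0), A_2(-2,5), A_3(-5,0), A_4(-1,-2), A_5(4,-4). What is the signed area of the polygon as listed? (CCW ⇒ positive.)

Apply the shoelace (surveyor's) formula: 2A = Σ (x_i·y_{i+1} − x_{i+1}·y_i), indices taken mod 5.
A_1→A_2: (5)(5) − (-2)(0) = 25
A_2→A_3: (-2)(0) − (-5)(5) = 25
A_3→A_4: (-5)(-2) − (-1)(0) = 10
A_4→A_5: (-1)(-4) − (4)(-2) = 12
A_5→A_1: (4)(0) − (5)(-4) = 20
Σ = 92
Signed area = Σ/2 = 46 (positive ⇒ counter-clockwise traversal).

46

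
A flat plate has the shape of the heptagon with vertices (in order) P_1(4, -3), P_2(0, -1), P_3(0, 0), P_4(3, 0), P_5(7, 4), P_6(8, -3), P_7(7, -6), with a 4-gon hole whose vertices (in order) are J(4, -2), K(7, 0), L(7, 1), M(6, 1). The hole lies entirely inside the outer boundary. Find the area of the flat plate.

31.5

Outer boundary:
Apply Gauss's area formula: 2A = Σ (x_i·y_{i+1} − x_{i+1}·y_i), indices taken mod 7.
Σ = (-4) + (0) + (0) + (12) + (-53) + (-27) + (3) = -69
Area = |Σ|/2 = 34.5.
Hole:
Apply Gauss's area formula: 2A = Σ (x_i·y_{i+1} − x_{i+1}·y_i), indices taken mod 4.
Σ = (14) + (7) + (1) + (-16) = 6
Area = |Σ|/2 = 3.
Net area = 34.5 − 3 = 31.5.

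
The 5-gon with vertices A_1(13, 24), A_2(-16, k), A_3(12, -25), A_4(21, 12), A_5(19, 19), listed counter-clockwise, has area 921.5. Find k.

The doubled signed area Σ (x_i y_{i+1} − x_{i+1} y_i) is linear in k.
With k=0 it equals 1833; the coefficient of k is 1 (from the two edges through A_2).
So 1·k + 1833 = 2·921.5 = 1843 ⇒ k = 10.

10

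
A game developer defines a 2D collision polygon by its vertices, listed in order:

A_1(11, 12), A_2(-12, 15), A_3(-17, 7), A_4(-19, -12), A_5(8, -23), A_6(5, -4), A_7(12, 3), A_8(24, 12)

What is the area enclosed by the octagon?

Apply the shoelace formula: 2A = Σ (x_i·y_{i+1} − x_{i+1}·y_i), indices taken mod 8.
A_1→A_2: (11)(15) − (-12)(12) = 309
A_2→A_3: (-12)(7) − (-17)(15) = 171
A_3→A_4: (-17)(-12) − (-19)(7) = 337
A_4→A_5: (-19)(-23) − (8)(-12) = 533
A_5→A_6: (8)(-4) − (5)(-23) = 83
A_6→A_7: (5)(3) − (12)(-4) = 63
A_7→A_8: (12)(12) − (24)(3) = 72
A_8→A_1: (24)(12) − (11)(12) = 156
Σ = 1724
Area = |Σ|/2 = 862.

862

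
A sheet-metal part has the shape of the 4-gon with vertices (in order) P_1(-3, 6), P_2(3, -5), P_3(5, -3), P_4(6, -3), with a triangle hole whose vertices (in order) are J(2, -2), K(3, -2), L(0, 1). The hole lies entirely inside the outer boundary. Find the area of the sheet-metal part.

Outer boundary:
Σ = (-3) + (16) + (3) + (27) = 43
Area = |Σ|/2 = 21.5.
Hole:
Apply the surveyor's formula: 2A = Σ (x_i·y_{i+1} − x_{i+1}·y_i), indices taken mod 3.
Cross-terms: 2, 3, -2  ⇒  Σ = 3
Area = |Σ|/2 = 1.5.
Net area = 21.5 − 1.5 = 20.

20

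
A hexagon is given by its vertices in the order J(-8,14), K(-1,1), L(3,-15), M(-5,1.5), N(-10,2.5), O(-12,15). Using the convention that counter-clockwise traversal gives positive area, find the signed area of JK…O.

Apply the surveyor's formula: 2A = Σ (x_i·y_{i+1} − x_{i+1}·y_i), indices taken mod 6.
Σ = (6) + (12) + (-70.5) + (2.5) + (-120) + (-48) = -218
Signed area = Σ/2 = -109 (negative ⇒ clockwise traversal).

-109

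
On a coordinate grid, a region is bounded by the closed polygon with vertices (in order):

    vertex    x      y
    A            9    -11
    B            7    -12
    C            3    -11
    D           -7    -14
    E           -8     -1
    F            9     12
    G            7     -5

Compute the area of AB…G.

Σ = (-31) + (-41) + (-119) + (-105) + (-87) + (-129) + (-32) = -544
Area = |Σ|/2 = 272.

272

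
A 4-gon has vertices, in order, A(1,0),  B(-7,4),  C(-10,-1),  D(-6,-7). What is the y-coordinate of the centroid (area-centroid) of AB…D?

Apply the shoelace (surveyor's) formula. First the cross-terms c_i = x_i·y_{i+1} − x_{i+1}·y_i:
  4, 47, 64, 7  ⇒  2A = 122, A = 61.
Then Σ (y_i + y_{i+1})·c_i = -404, so ȳ = -404 / (6·61) = -202/183.

-202/183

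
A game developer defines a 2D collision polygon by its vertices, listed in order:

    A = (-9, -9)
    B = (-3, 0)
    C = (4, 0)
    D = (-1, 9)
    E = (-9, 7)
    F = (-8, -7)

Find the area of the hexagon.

105.5

A→B: (-9)(0) − (-3)(-9) = -27
B→C: (-3)(0) − (4)(0) = 0
C→D: (4)(9) − (-1)(0) = 36
D→E: (-1)(7) − (-9)(9) = 74
E→F: (-9)(-7) − (-8)(7) = 119
F→A: (-8)(-9) − (-9)(-7) = 9
Σ = 211
Area = |Σ|/2 = 105.5.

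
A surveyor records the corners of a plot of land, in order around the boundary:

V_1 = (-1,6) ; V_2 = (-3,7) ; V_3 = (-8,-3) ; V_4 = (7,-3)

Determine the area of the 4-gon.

80

Cross-terms: 11, 65, 45, 39  ⇒  Σ = 160
Area = |Σ|/2 = 80.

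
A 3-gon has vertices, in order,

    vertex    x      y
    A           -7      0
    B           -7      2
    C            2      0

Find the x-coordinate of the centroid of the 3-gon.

-4

Apply the shoelace (surveyor's) formula. First the cross-terms c_i = x_i·y_{i+1} − x_{i+1}·y_i:
  -14, -4, 0  ⇒  2A = -18, A = -9.
Then Σ (x_i + x_{i+1})·c_i = 216, so x̄ = 216 / (6·(-9)) = -4.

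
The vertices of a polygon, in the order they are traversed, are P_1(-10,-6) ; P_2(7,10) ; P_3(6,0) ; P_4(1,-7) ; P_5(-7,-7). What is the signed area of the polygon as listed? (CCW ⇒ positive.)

Apply Gauss's area formula: 2A = Σ (x_i·y_{i+1} − x_{i+1}·y_i), indices taken mod 5.
Σ = (-58) + (-60) + (-42) + (-56) + (-28) = -244
Signed area = Σ/2 = -122 (negative ⇒ clockwise traversal).

-122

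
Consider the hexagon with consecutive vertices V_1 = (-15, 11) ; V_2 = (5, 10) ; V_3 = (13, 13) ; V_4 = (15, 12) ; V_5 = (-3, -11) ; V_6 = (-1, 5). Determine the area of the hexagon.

Σ = (-205) + (-65) + (-39) + (-129) + (-26) + (64) = -400
Area = |Σ|/2 = 200.

200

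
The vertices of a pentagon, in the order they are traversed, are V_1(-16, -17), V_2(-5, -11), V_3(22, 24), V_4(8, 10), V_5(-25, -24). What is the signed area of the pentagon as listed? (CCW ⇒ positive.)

Apply Gauss's area formula: 2A = Σ (x_i·y_{i+1} − x_{i+1}·y_i), indices taken mod 5.
Σ = (91) + (122) + (28) + (58) + (41) = 340
Signed area = Σ/2 = 170 (positive ⇒ counter-clockwise traversal).

170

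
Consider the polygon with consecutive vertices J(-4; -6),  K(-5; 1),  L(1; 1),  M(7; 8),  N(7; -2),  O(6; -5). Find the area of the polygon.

Cross-terms: -34, -6, 1, -70, -23, -56  ⇒  Σ = -188
Area = |Σ|/2 = 94.

94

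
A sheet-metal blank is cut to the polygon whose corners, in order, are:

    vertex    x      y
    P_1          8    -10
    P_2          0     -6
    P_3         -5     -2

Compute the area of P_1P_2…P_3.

6

P_1→P_2: (8)(-6) − (0)(-10) = -48
P_2→P_3: (0)(-2) − (-5)(-6) = -30
P_3→P_1: (-5)(-10) − (8)(-2) = 66
Σ = -12
Area = |Σ|/2 = 6.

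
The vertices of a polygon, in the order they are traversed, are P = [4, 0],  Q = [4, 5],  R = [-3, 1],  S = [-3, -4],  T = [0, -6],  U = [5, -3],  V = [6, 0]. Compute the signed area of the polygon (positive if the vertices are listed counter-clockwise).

P→Q: (4)(5) − (4)(0) = 20
Q→R: (4)(1) − (-3)(5) = 19
R→S: (-3)(-4) − (-3)(1) = 15
S→T: (-3)(-6) − (0)(-4) = 18
T→U: (0)(-3) − (5)(-6) = 30
U→V: (5)(0) − (6)(-3) = 18
V→P: (6)(0) − (4)(0) = 0
Σ = 120
Signed area = Σ/2 = 60 (positive ⇒ counter-clockwise traversal).

60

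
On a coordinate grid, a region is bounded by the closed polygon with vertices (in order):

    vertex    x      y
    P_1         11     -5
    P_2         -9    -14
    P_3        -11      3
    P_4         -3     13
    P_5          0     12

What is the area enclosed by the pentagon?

Σ = (-199) + (-181) + (-134) + (-36) + (-132) = -682
Area = |Σ|/2 = 341.

341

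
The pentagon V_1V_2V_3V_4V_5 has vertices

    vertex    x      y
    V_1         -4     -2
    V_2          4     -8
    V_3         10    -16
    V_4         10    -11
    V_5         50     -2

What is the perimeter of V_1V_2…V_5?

|V_1V_2| = √((8)² + (-6)²) = √100 = 10
|V_2V_3| = √((6)² + (-8)²) = √100 = 10
|V_3V_4| = √((0)² + (5)²) = √25 = 5
|V_4V_5| = √((40)² + (9)²) = √1681 = 41
|V_5V_1| = √((-54)² + (0)²) = √2916 = 54
Perimeter = 10 + 10 + 5 + 41 + 54 = 120.

120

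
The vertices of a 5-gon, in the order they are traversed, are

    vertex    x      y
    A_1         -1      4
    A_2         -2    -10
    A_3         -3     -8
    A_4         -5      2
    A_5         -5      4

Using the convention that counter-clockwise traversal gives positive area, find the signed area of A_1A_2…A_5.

Apply the surveyor's formula: 2A = Σ (x_i·y_{i+1} − x_{i+1}·y_i), indices taken mod 5.
Σ = (18) + (-14) + (-46) + (-10) + (-16) = -68
Signed area = Σ/2 = -34 (negative ⇒ clockwise traversal).

-34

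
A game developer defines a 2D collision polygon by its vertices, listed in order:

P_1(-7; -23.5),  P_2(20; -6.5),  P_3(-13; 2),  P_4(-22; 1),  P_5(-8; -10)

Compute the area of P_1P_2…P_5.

424

Σ = (515.5) + (-44.5) + (31) + (228) + (118) = 848
Area = |Σ|/2 = 424.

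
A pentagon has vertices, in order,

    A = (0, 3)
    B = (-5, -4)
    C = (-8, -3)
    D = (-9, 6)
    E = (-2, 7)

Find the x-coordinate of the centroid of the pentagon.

-997/201

Apply the surveyor's formula. First the cross-terms c_i = x_i·y_{i+1} − x_{i+1}·y_i:
  15, -17, -75, -51, -6  ⇒  2A = -134, A = -67.
Then Σ (x_i + x_{i+1})·c_i = 1994, so x̄ = 1994 / (6·(-67)) = -997/201.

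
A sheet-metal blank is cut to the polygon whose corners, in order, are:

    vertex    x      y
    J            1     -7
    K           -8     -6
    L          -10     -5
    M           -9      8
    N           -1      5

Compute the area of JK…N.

121

Apply Gauss's area formula: 2A = Σ (x_i·y_{i+1} − x_{i+1}·y_i), indices taken mod 5.
Σ = (-62) + (-20) + (-125) + (-37) + (2) = -242
Area = |Σ|/2 = 121.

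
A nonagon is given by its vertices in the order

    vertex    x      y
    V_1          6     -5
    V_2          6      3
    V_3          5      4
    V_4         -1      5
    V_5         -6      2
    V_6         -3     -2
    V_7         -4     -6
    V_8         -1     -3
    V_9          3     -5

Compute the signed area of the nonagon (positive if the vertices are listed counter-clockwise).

88.5

Σ = (48) + (9) + (29) + (28) + (18) + (10) + (6) + (14) + (15) = 177
Signed area = Σ/2 = 88.5 (positive ⇒ counter-clockwise traversal).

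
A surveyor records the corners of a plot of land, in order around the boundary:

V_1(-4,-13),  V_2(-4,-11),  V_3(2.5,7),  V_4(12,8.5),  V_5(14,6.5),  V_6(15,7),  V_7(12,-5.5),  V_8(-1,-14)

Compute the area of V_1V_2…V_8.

247.375

Apply the shoelace (surveyor's) formula: 2A = Σ (x_i·y_{i+1} − x_{i+1}·y_i), indices taken mod 8.
Cross-terms: -8, -0.5, -62.75, -41, 0.5, -166.5, -173.5, -43  ⇒  Σ = -494.75
Area = |Σ|/2 = 247.375.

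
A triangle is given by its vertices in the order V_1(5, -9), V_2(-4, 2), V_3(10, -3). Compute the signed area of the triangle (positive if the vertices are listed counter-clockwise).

Apply the shoelace (surveyor's) formula: 2A = Σ (x_i·y_{i+1} − x_{i+1}·y_i), indices taken mod 3.
Σ = (-26) + (-8) + (-75) = -109
Signed area = Σ/2 = -54.5 (negative ⇒ clockwise traversal).

-54.5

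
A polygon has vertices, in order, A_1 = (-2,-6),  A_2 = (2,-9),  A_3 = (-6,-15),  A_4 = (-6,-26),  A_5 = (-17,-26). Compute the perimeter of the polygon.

62

|A_1A_2| = √((4)² + (-3)²) = √25 = 5
|A_2A_3| = √((-8)² + (-6)²) = √100 = 10
|A_3A_4| = √((0)² + (-11)²) = √121 = 11
|A_4A_5| = √((-11)² + (0)²) = √121 = 11
|A_5A_1| = √((15)² + (20)²) = √625 = 25
Perimeter = 5 + 10 + 11 + 11 + 25 = 62.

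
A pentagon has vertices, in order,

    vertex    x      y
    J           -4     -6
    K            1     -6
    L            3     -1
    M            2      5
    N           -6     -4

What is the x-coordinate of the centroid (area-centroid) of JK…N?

-75/106

Apply the shoelace formula. First the cross-terms c_i = x_i·y_{i+1} − x_{i+1}·y_i:
  30, 17, 17, 22, 20  ⇒  2A = 106, A = 53.
Then Σ (x_i + x_{i+1})·c_i = -225, so x̄ = -225 / (6·53) = -75/106.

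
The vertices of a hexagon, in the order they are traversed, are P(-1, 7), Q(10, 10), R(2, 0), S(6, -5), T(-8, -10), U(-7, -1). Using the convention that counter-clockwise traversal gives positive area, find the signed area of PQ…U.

Apply the surveyor's formula: 2A = Σ (x_i·y_{i+1} − x_{i+1}·y_i), indices taken mod 6.
P→Q: (-1)(10) − (10)(7) = -80
Q→R: (10)(0) − (2)(10) = -20
R→S: (2)(-5) − (6)(0) = -10
S→T: (6)(-10) − (-8)(-5) = -100
T→U: (-8)(-1) − (-7)(-10) = -62
U→P: (-7)(7) − (-1)(-1) = -50
Σ = -322
Signed area = Σ/2 = -161 (negative ⇒ clockwise traversal).

-161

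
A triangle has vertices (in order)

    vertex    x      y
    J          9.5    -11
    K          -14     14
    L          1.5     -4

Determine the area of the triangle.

Apply the surveyor's formula: 2A = Σ (x_i·y_{i+1} − x_{i+1}·y_i), indices taken mod 3.
Σ = (-21) + (35) + (21.5) = 35.5
Area = |Σ|/2 = 17.75.

17.75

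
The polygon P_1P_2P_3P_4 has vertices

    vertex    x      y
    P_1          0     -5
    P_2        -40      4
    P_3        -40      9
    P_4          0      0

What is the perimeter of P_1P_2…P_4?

92

|P_1P_2| = √((-40)² + (9)²) = √1681 = 41
|P_2P_3| = √((0)² + (5)²) = √25 = 5
|P_3P_4| = √((40)² + (-9)²) = √1681 = 41
|P_4P_1| = √((0)² + (-5)²) = √25 = 5
Perimeter = 41 + 5 + 41 + 5 = 92.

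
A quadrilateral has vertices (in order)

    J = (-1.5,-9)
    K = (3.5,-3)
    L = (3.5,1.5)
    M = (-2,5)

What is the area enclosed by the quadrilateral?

Apply the surveyor's formula: 2A = Σ (x_i·y_{i+1} − x_{i+1}·y_i), indices taken mod 4.
Cross-terms: 36, 15.75, 20.5, 25.5  ⇒  Σ = 97.75
Area = |Σ|/2 = 48.875.

48.875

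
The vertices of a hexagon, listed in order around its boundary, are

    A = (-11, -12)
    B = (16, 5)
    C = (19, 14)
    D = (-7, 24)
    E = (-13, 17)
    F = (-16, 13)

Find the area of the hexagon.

Apply the surveyor's formula: 2A = Σ (x_i·y_{i+1} − x_{i+1}·y_i), indices taken mod 6.
Σ = (137) + (129) + (554) + (193) + (103) + (335) = 1451
Area = |Σ|/2 = 725.5.

725.5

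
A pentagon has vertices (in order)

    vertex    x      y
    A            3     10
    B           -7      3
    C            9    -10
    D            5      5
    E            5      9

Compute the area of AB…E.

130

Apply the surveyor's formula: 2A = Σ (x_i·y_{i+1} − x_{i+1}·y_i), indices taken mod 5.
A→B: (3)(3) − (-7)(10) = 79
B→C: (-7)(-10) − (9)(3) = 43
C→D: (9)(5) − (5)(-10) = 95
D→E: (5)(9) − (5)(5) = 20
E→A: (5)(10) − (3)(9) = 23
Σ = 260
Area = |Σ|/2 = 130.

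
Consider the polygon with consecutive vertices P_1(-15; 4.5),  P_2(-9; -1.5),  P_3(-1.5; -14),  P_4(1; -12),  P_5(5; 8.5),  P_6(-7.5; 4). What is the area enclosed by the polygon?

198.625

Σ = (63) + (123.75) + (32) + (68.5) + (83.75) + (26.25) = 397.25
Area = |Σ|/2 = 198.625.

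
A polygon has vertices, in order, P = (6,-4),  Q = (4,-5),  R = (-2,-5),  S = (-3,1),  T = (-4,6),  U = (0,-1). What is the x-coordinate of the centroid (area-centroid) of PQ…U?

Apply the shoelace formula. First the cross-terms c_i = x_i·y_{i+1} − x_{i+1}·y_i:
  -14, -30, -17, -14, 4, 6  ⇒  2A = -65, A = -32.5.
Then Σ (x_i + x_{i+1})·c_i = 3, so x̄ = 3 / (6·(-32.5)) = -1/65.

-1/65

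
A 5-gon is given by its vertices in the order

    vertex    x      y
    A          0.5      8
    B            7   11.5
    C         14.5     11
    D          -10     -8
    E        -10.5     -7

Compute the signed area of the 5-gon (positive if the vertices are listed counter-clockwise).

A→B: (0.5)(11.5) − (7)(8) = -50.25
B→C: (7)(11) − (14.5)(11.5) = -89.75
C→D: (14.5)(-8) − (-10)(11) = -6
D→E: (-10)(-7) − (-10.5)(-8) = -14
E→A: (-10.5)(8) − (0.5)(-7) = -80.5
Σ = -240.5
Signed area = Σ/2 = -120.25 (negative ⇒ clockwise traversal).

-120.25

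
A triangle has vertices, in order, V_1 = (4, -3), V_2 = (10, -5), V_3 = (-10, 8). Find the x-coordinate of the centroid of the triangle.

4/3

Apply the surveyor's formula. First the cross-terms c_i = x_i·y_{i+1} − x_{i+1}·y_i:
  10, 30, -2  ⇒  2A = 38, A = 19.
Then Σ (x_i + x_{i+1})·c_i = 152, so x̄ = 152 / (6·19) = 4/3.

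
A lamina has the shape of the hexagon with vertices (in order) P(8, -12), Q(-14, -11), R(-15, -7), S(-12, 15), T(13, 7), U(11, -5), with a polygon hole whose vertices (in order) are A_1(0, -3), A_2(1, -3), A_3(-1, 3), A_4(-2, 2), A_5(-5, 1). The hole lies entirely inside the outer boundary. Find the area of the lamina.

Outer boundary:
Apply the shoelace (surveyor's) formula: 2A = Σ (x_i·y_{i+1} − x_{i+1}·y_i), indices taken mod 6.
Σ = (-256) + (-67) + (-309) + (-279) + (-142) + (-92) = -1145
Area = |Σ|/2 = 572.5.
Hole:
A_1→A_2: (0)(-3) − (1)(-3) = 3
A_2→A_3: (1)(3) − (-1)(-3) = 0
A_3→A_4: (-1)(2) − (-2)(3) = 4
A_4→A_5: (-2)(1) − (-5)(2) = 8
A_5→A_1: (-5)(-3) − (0)(1) = 15
Σ = 30
Area = |Σ|/2 = 15.
Net area = 572.5 − 15 = 557.5.

557.5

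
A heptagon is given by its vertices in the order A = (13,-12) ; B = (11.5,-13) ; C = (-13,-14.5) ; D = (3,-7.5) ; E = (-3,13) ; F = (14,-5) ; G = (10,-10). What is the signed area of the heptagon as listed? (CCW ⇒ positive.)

-228.125

Apply the shoelace formula: 2A = Σ (x_i·y_{i+1} − x_{i+1}·y_i), indices taken mod 7.
Σ = (-31) + (-335.75) + (141) + (16.5) + (-167) + (-90) + (10) = -456.25
Signed area = Σ/2 = -228.125 (negative ⇒ clockwise traversal).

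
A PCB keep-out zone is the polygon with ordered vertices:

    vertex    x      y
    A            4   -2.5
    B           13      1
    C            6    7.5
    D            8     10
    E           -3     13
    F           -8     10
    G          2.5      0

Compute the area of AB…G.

152.375

A→B: (4)(1) − (13)(-2.5) = 36.5
B→C: (13)(7.5) − (6)(1) = 91.5
C→D: (6)(10) − (8)(7.5) = 0
D→E: (8)(13) − (-3)(10) = 134
E→F: (-3)(10) − (-8)(13) = 74
F→G: (-8)(0) − (2.5)(10) = -25
G→A: (2.5)(-2.5) − (4)(0) = -6.25
Σ = 304.75
Area = |Σ|/2 = 152.375.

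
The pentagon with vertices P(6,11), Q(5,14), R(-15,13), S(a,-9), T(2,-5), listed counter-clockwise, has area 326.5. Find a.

-8

Write out the shoelace sum; only the two edges meeting at S involve a:
2·Area = [((-15)·(-9) − a·13) + (a·(-5) − 2·(-9))] + 356
       = -18·a + 509 = 653
⇒ a = -8.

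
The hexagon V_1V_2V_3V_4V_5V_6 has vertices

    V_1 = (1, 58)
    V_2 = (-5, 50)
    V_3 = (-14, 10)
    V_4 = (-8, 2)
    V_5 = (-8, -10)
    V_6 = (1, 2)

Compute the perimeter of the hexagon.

144

|V_1V_2| = √((-6)² + (-8)²) = √100 = 10
|V_2V_3| = √((-9)² + (-40)²) = √1681 = 41
|V_3V_4| = √((6)² + (-8)²) = √100 = 10
|V_4V_5| = √((0)² + (-12)²) = √144 = 12
|V_5V_6| = √((9)² + (12)²) = √225 = 15
|V_6V_1| = √((0)² + (56)²) = √3136 = 56
Perimeter = 10 + 41 + 10 + 12 + 15 + 56 = 144.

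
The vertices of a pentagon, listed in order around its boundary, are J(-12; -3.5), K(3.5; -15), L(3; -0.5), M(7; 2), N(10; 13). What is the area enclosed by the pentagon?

218.5

Apply Gauss's area formula: 2A = Σ (x_i·y_{i+1} − x_{i+1}·y_i), indices taken mod 5.
Σ = (192.25) + (43.25) + (9.5) + (71) + (121) = 437
Area = |Σ|/2 = 218.5.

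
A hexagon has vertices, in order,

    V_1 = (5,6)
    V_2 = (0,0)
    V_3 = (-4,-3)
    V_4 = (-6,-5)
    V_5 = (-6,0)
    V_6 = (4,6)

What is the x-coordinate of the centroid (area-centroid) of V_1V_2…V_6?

-179/105

Apply the shoelace (surveyor's) formula. First the cross-terms c_i = x_i·y_{i+1} − x_{i+1}·y_i:
  0, 0, 2, -30, -36, -6  ⇒  2A = -70, A = -35.
Then Σ (x_i + x_{i+1})·c_i = 358, so x̄ = 358 / (6·(-35)) = -179/105.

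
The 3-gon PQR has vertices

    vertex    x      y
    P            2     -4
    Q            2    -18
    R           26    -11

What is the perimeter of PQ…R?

|PQ| = √((0)² + (-14)²) = √196 = 14
|QR| = √((24)² + (7)²) = √625 = 25
|RP| = √((-24)² + (7)²) = √625 = 25
Perimeter = 14 + 25 + 25 = 64.

64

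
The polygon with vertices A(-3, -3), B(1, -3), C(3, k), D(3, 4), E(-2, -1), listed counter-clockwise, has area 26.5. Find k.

-6

The doubled signed area Σ (x_i y_{i+1} − x_{i+1} y_i) is linear in k.
With k=0 it equals 41; the coefficient of k is -2 (from the two edges through C).
So -2·k + 41 = 2·26.5 = 53 ⇒ k = -6.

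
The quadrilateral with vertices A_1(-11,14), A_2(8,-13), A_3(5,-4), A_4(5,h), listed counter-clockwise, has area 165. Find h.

11

Write out the shoelace sum; only the two edges meeting at A_4 involve h:
2·Area = [(5·h − 5·(-4)) + (5·14 − (-11)·h)] + 64
       = 16·h + 154 = 330
⇒ h = 11.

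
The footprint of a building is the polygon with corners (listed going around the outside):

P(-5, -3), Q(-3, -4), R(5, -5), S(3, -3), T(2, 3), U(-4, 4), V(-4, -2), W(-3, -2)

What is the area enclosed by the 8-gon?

P→Q: (-5)(-4) − (-3)(-3) = 11
Q→R: (-3)(-5) − (5)(-4) = 35
R→S: (5)(-3) − (3)(-5) = 0
S→T: (3)(3) − (2)(-3) = 15
T→U: (2)(4) − (-4)(3) = 20
U→V: (-4)(-2) − (-4)(4) = 24
V→W: (-4)(-2) − (-3)(-2) = 2
W→P: (-3)(-3) − (-5)(-2) = -1
Σ = 106
Area = |Σ|/2 = 53.

53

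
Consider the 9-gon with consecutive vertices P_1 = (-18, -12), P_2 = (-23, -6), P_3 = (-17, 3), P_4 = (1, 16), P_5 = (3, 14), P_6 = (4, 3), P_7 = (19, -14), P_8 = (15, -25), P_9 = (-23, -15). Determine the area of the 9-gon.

933.5

Apply Gauss's area formula: 2A = Σ (x_i·y_{i+1} − x_{i+1}·y_i), indices taken mod 9.
Σ = (-168) + (-171) + (-275) + (-34) + (-47) + (-113) + (-265) + (-800) + (6) = -1867
Area = |Σ|/2 = 933.5.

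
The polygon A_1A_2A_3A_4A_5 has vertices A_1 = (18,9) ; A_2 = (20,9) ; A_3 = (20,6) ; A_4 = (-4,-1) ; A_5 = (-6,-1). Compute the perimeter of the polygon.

|A_1A_2| = √((2)² + (0)²) = √4 = 2
|A_2A_3| = √((0)² + (-3)²) = √9 = 3
|A_3A_4| = √((-24)² + (-7)²) = √625 = 25
|A_4A_5| = √((-2)² + (0)²) = √4 = 2
|A_5A_1| = √((24)² + (10)²) = √676 = 26
Perimeter = 2 + 3 + 25 + 2 + 26 = 58.

58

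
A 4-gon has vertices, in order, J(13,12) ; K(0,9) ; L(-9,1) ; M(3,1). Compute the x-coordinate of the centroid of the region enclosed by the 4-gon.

Apply the shoelace (surveyor's) formula. First the cross-terms c_i = x_i·y_{i+1} − x_{i+1}·y_i:
  117, 81, -12, 23  ⇒  2A = 209, A = 104.5.
Then Σ (x_i + x_{i+1})·c_i = 1232, so x̄ = 1232 / (6·104.5) = 112/57.

112/57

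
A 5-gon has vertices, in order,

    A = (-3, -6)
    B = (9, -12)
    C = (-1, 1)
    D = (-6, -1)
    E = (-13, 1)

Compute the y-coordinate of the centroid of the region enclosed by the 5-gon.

-166/39

Apply Gauss's area formula. First the cross-terms c_i = x_i·y_{i+1} − x_{i+1}·y_i:
  90, -3, 7, -19, 81  ⇒  2A = 156, A = 78.
Then Σ (y_i + y_{i+1})·c_i = -1992, so ȳ = -1992 / (6·78) = -166/39.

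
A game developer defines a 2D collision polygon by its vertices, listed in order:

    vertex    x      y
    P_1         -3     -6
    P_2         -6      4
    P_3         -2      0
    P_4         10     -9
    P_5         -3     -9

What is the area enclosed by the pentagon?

Apply the shoelace (surveyor's) formula: 2A = Σ (x_i·y_{i+1} − x_{i+1}·y_i), indices taken mod 5.
P_1→P_2: (-3)(4) − (-6)(-6) = -48
P_2→P_3: (-6)(0) − (-2)(4) = 8
P_3→P_4: (-2)(-9) − (10)(0) = 18
P_4→P_5: (10)(-9) − (-3)(-9) = -117
P_5→P_1: (-3)(-6) − (-3)(-9) = -9
Σ = -148
Area = |Σ|/2 = 74.

74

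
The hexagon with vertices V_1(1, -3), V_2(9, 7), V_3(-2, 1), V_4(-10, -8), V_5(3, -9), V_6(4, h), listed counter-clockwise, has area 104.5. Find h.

Write out the shoelace sum; only the two edges meeting at V_6 involve h:
2·Area = [(3·h − 4·(-9)) + (4·(-3) − 1·h)] + 197
       = 2·h + 221 = 209
⇒ h = -6.

-6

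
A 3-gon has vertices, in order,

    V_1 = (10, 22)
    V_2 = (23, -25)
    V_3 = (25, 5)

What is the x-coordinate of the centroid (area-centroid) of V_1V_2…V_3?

Apply the surveyor's formula. First the cross-terms c_i = x_i·y_{i+1} − x_{i+1}·y_i:
  -756, 740, 500  ⇒  2A = 484, A = 242.
Then Σ (x_i + x_{i+1})·c_i = 28072, so x̄ = 28072 / (6·242) = 58/3.

58/3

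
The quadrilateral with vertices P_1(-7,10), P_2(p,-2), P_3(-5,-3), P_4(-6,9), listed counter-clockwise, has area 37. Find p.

-10

The doubled signed area Σ (x_i y_{i+1} − x_{i+1} y_i) is linear in p.
With p=0 it equals -56; the coefficient of p is -13 (from the two edges through P_2).
So -13·p + -56 = 2·37 = 74 ⇒ p = -10.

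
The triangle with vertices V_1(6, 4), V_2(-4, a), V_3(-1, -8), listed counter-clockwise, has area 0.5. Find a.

The doubled signed area Σ (x_i y_{i+1} − x_{i+1} y_i) is linear in a.
With a=0 it equals 92; the coefficient of a is 7 (from the two edges through V_2).
So 7·a + 92 = 2·0.5 = 1 ⇒ a = -13.

-13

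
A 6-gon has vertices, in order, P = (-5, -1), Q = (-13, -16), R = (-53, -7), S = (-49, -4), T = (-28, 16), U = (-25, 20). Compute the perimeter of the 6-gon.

126

|PQ| = √((-8)² + (-15)²) = √289 = 17
|QR| = √((-40)² + (9)²) = √1681 = 41
|RS| = √((4)² + (3)²) = √25 = 5
|ST| = √((21)² + (20)²) = √841 = 29
|TU| = √((3)² + (4)²) = √25 = 5
|UP| = √((20)² + (-21)²) = √841 = 29
Perimeter = 17 + 41 + 5 + 29 + 5 + 29 = 126.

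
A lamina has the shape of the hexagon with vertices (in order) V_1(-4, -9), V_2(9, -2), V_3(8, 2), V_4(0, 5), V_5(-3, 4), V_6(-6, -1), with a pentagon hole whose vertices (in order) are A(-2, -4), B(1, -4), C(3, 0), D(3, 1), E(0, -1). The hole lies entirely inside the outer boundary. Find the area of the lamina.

116.5

Outer boundary:
Apply Gauss's area formula: 2A = Σ (x_i·y_{i+1} − x_{i+1}·y_i), indices taken mod 6.
Cross-terms: 89, 34, 40, 15, 27, 50  ⇒  Σ = 255
Area = |Σ|/2 = 127.5.
Hole:
Apply the shoelace formula: 2A = Σ (x_i·y_{i+1} − x_{i+1}·y_i), indices taken mod 5.
Σ = (12) + (12) + (3) + (-3) + (-2) = 22
Area = |Σ|/2 = 11.
Net area = 127.5 − 11 = 116.5.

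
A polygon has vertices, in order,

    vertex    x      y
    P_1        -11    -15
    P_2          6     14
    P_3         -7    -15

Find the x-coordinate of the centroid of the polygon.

-4

Apply the shoelace formula. First the cross-terms c_i = x_i·y_{i+1} − x_{i+1}·y_i:
  -64, 8, -60  ⇒  2A = -116, A = -58.
Then Σ (x_i + x_{i+1})·c_i = 1392, so x̄ = 1392 / (6·(-58)) = -4.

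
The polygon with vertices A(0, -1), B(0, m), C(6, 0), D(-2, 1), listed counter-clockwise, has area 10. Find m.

The doubled signed area Σ (x_i y_{i+1} − x_{i+1} y_i) is linear in m.
With m=0 it equals 8; the coefficient of m is -6 (from the two edges through B).
So -6·m + 8 = 2·10 = 20 ⇒ m = -2.

-2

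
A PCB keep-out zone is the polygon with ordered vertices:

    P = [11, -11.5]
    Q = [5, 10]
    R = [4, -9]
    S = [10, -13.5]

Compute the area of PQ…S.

Apply the shoelace (surveyor's) formula: 2A = Σ (x_i·y_{i+1} − x_{i+1}·y_i), indices taken mod 4.
P→Q: (11)(10) − (5)(-11.5) = 167.5
Q→R: (5)(-9) − (4)(10) = -85
R→S: (4)(-13.5) − (10)(-9) = 36
S→P: (10)(-11.5) − (11)(-13.5) = 33.5
Σ = 152
Area = |Σ|/2 = 76.

76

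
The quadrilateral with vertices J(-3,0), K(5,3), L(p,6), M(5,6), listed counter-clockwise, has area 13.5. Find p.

The doubled signed area Σ (x_i y_{i+1} − x_{i+1} y_i) is linear in p.
With p=0 it equals 9; the coefficient of p is 3 (from the two edges through L).
So 3·p + 9 = 2·13.5 = 27 ⇒ p = 6.

6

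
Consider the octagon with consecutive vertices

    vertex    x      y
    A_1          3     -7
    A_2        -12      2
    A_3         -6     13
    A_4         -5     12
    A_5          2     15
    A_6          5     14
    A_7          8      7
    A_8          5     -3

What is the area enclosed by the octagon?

Σ = (-78) + (-144) + (-7) + (-99) + (-47) + (-77) + (-59) + (-26) = -537
Area = |Σ|/2 = 268.5.

268.5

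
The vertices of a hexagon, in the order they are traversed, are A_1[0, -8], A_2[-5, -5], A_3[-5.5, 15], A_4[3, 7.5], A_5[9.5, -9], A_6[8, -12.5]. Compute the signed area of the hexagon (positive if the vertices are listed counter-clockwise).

Apply Gauss's area formula: 2A = Σ (x_i·y_{i+1} − x_{i+1}·y_i), indices taken mod 6.
Cross-terms: -40, -102.5, -86.25, -98.25, -46.75, -64  ⇒  Σ = -437.75
Signed area = Σ/2 = -218.875 (negative ⇒ clockwise traversal).

-218.875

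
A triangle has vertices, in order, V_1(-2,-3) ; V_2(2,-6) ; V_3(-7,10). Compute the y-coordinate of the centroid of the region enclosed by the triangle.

Apply the surveyor's formula. First the cross-terms c_i = x_i·y_{i+1} − x_{i+1}·y_i:
  18, -22, 41  ⇒  2A = 37, A = 18.5.
Then Σ (y_i + y_{i+1})·c_i = 37, so ȳ = 37 / (6·18.5) = 1/3.

1/3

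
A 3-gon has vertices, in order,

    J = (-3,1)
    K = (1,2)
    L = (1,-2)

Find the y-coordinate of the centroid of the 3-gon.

1/3

Apply the shoelace (surveyor's) formula. First the cross-terms c_i = x_i·y_{i+1} − x_{i+1}·y_i:
  -7, -4, -5  ⇒  2A = -16, A = -8.
Then Σ (y_i + y_{i+1})·c_i = -16, so ȳ = -16 / (6·(-8)) = 1/3.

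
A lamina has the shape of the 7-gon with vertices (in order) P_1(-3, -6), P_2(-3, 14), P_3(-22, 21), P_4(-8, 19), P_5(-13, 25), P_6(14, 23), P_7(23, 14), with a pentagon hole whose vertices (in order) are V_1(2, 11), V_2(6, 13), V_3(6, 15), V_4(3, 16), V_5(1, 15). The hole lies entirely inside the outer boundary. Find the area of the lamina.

Outer boundary:
Apply the surveyor's formula: 2A = Σ (x_i·y_{i+1} − x_{i+1}·y_i), indices taken mod 7.
Σ = (-60) + (245) + (-250) + (47) + (-649) + (-333) + (-96) = -1096
Area = |Σ|/2 = 548.
Hole:
V_1→V_2: (2)(13) − (6)(11) = -40
V_2→V_3: (6)(15) − (6)(13) = 12
V_3→V_4: (6)(16) − (3)(15) = 51
V_4→V_5: (3)(15) − (1)(16) = 29
V_5→V_1: (1)(11) − (2)(15) = -19
Σ = 33
Area = |Σ|/2 = 16.5.
Net area = 548 − 16.5 = 531.5.

531.5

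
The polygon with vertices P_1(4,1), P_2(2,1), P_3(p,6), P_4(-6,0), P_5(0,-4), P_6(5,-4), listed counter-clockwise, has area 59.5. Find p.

The doubled signed area Σ (x_i y_{i+1} − x_{i+1} y_i) is linear in p.
With p=0 it equals 115; the coefficient of p is -1 (from the two edges through P_3).
So -1·p + 115 = 2·59.5 = 119 ⇒ p = -4.

-4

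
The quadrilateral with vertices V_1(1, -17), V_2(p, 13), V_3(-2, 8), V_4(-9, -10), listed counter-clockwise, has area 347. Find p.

The doubled signed area Σ (x_i y_{i+1} − x_{i+1} y_i) is linear in p.
With p=0 it equals 294; the coefficient of p is 25 (from the two edges through V_2).
So 25·p + 294 = 2·347 = 694 ⇒ p = 16.

16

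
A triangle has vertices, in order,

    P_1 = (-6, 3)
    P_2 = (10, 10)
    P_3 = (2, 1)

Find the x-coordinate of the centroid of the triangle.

Apply the shoelace formula. First the cross-terms c_i = x_i·y_{i+1} − x_{i+1}·y_i:
  -90, -10, 12  ⇒  2A = -88, A = -44.
Then Σ (x_i + x_{i+1})·c_i = -528, so x̄ = -528 / (6·(-44)) = 2.

2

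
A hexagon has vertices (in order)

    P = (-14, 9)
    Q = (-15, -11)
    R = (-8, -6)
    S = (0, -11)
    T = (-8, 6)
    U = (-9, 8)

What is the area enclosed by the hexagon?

156

Apply the shoelace (surveyor's) formula: 2A = Σ (x_i·y_{i+1} − x_{i+1}·y_i), indices taken mod 6.
Cross-terms: 289, 2, 88, -88, -10, 31  ⇒  Σ = 312
Area = |Σ|/2 = 156.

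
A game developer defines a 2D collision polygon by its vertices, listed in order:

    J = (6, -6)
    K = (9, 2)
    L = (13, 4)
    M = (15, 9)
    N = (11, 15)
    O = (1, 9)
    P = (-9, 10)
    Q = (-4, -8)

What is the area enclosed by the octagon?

309

Apply the shoelace (surveyor's) formula: 2A = Σ (x_i·y_{i+1} − x_{i+1}·y_i), indices taken mod 8.
Cross-terms: 66, 10, 57, 126, 84, 91, 112, 72  ⇒  Σ = 618
Area = |Σ|/2 = 309.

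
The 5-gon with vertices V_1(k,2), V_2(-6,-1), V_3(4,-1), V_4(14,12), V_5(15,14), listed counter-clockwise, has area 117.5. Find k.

-7

The doubled signed area Σ (x_i y_{i+1} − x_{i+1} y_i) is linear in k.
With k=0 it equals 130; the coefficient of k is -15 (from the two edges through V_1).
So -15·k + 130 = 2·117.5 = 235 ⇒ k = -7.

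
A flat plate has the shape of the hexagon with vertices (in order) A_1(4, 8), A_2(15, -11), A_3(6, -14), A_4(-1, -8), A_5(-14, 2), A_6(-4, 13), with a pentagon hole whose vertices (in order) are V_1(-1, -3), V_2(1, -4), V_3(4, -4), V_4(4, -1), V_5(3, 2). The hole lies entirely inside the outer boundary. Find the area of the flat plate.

353.5

Outer boundary:
Apply Gauss's area formula: 2A = Σ (x_i·y_{i+1} − x_{i+1}·y_i), indices taken mod 6.
Σ = (-164) + (-144) + (-62) + (-114) + (-174) + (-84) = -742
Area = |Σ|/2 = 371.
Hole:
Apply the shoelace formula: 2A = Σ (x_i·y_{i+1} − x_{i+1}·y_i), indices taken mod 5.
Σ = (7) + (12) + (12) + (11) + (-7) = 35
Area = |Σ|/2 = 17.5.
Net area = 371 − 17.5 = 353.5.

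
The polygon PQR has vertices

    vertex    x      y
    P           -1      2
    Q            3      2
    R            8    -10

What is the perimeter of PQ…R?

|PQ| = √((4)² + (0)²) = √16 = 4
|QR| = √((5)² + (-12)²) = √169 = 13
|RP| = √((-9)² + (12)²) = √225 = 15
Perimeter = 4 + 13 + 15 = 32.

32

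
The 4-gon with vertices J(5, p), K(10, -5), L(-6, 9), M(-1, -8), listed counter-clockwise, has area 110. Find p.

Write out the shoelace sum; only the two edges meeting at J involve p:
2·Area = [((-1)·p − 5·(-8)) + (5·(-5) − 10·p)] + 117
       = -11·p + 132 = 220
⇒ p = -8.

-8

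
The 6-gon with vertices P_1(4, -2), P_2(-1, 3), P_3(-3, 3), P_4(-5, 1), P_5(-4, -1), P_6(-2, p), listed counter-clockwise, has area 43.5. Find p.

Write out the shoelace sum; only the two edges meeting at P_6 involve p:
2·Area = [((-4)·p − (-2)·(-1)) + ((-2)·(-2) − 4·p)] + 37
       = -8·p + 39 = 87
⇒ p = -6.

-6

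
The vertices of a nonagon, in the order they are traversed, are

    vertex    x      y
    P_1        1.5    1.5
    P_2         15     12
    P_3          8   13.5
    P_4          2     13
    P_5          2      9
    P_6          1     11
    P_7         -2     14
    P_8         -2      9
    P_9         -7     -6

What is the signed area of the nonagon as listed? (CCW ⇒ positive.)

P_1→P_2: (1.5)(12) − (15)(1.5) = -4.5
P_2→P_3: (15)(13.5) − (8)(12) = 106.5
P_3→P_4: (8)(13) − (2)(13.5) = 77
P_4→P_5: (2)(9) − (2)(13) = -8
P_5→P_6: (2)(11) − (1)(9) = 13
P_6→P_7: (1)(14) − (-2)(11) = 36
P_7→P_8: (-2)(9) − (-2)(14) = 10
P_8→P_9: (-2)(-6) − (-7)(9) = 75
P_9→P_1: (-7)(1.5) − (1.5)(-6) = -1.5
Σ = 303.5
Signed area = Σ/2 = 151.75 (positive ⇒ counter-clockwise traversal).

151.75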